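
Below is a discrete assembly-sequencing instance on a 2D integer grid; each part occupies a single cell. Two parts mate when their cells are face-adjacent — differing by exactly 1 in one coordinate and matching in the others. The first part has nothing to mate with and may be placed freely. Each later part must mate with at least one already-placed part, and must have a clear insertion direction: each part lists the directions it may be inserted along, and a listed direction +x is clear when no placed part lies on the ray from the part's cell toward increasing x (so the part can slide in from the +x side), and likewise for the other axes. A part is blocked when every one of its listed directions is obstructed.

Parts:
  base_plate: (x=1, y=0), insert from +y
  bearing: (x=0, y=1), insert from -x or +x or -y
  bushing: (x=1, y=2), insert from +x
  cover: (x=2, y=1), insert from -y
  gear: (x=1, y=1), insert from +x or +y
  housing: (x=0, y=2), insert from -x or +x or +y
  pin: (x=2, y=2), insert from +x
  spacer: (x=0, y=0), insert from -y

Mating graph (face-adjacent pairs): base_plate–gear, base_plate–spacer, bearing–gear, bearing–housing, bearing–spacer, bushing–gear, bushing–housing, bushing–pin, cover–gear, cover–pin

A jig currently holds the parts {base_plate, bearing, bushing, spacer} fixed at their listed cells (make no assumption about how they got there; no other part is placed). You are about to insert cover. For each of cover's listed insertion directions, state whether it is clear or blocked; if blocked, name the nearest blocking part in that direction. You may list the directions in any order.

-y: clear

-y: ray from cover(2, 1) has no placed part ⇒ clear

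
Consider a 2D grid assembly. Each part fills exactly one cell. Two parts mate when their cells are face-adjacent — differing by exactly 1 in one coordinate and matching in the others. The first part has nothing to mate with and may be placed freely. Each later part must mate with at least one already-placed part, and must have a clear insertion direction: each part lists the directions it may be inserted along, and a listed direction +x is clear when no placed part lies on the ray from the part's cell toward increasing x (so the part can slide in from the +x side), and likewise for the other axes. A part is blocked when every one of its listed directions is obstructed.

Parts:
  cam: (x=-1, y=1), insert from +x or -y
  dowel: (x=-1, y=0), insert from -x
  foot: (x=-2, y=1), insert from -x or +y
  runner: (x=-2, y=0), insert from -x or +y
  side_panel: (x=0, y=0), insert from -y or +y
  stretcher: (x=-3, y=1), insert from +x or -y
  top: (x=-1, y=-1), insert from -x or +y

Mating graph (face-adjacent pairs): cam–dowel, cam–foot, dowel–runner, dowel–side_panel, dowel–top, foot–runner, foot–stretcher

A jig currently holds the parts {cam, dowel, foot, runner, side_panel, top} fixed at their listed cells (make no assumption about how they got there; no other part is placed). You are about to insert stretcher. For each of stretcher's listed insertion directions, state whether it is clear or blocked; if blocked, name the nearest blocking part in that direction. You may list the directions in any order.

+x: blocked by foot; -y: clear

+x: nearest on ray is foot@(-2, 1) ⇒ blocked
-y: ray from stretcher(-3, 1) has no placed part ⇒ clear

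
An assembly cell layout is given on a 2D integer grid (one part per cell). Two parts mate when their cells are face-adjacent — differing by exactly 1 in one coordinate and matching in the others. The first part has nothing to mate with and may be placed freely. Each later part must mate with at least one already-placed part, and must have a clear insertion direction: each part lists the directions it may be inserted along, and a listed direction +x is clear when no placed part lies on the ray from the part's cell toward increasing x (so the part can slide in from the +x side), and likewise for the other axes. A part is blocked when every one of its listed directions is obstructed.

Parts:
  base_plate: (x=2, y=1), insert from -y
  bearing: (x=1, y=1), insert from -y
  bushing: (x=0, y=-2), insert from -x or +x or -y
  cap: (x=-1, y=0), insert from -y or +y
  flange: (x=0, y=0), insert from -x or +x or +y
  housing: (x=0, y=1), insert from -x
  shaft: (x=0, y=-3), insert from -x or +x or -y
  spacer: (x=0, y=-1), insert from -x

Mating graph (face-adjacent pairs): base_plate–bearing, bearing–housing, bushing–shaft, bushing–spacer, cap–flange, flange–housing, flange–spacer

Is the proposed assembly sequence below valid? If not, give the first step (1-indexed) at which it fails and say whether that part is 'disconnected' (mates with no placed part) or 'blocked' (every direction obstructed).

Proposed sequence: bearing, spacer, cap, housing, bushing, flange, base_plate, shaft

1. bearing@(1, 1) [-y clear] — {bearing}
2. spacer@(0, -1) — no placed neighbour ⇒ disconnected

Invalid at step 2 (disconnected)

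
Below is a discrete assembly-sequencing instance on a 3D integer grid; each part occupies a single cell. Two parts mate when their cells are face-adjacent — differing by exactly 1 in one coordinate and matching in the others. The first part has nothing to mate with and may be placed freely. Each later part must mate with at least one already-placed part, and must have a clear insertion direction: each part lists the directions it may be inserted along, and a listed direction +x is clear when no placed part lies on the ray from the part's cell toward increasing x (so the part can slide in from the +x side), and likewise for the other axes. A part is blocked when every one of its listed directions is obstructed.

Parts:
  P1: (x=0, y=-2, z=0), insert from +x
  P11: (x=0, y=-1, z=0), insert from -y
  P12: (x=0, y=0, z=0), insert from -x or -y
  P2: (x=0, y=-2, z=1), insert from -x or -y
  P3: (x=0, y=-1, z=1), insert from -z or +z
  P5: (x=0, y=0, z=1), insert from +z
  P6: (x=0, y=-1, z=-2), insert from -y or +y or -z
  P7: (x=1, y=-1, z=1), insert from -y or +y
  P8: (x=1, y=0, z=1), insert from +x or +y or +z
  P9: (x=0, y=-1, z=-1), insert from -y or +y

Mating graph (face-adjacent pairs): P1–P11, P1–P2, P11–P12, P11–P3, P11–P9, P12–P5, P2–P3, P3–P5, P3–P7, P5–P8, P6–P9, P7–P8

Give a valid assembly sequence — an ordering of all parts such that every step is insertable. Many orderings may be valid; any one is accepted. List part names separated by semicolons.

1. P12@(0, 0, 0) [-x clear] — {P12}
2. P5@(0, 0, 1) [+z clear] — {P12, P5}
3. P3@(0, -1, 1) [-z clear] — {P12, P3, P5}
4. P11@(0, -1, 0) [-y clear] — {P11, P12, P3, P5}
5. P7@(1, -1, 1) [-y clear] — {P11, P12, P3, P5, P7}
6. P1@(0, -2, 0) [+x clear] — {P1, P11, P12, P3, P5, P7}
7. P9@(0, -1, -1) [-y clear] — {P1, P11, P12, P3, P5, P7, P9}
8. P6@(0, -1, -2) [-y clear] — {P1, P11, P12, P3, P5, P6, P7, P9}
9. P8@(1, 0, 1) [+x clear] — {P1, P11, P12, P3, P5, P6, P7, P8, P9}
10. P2@(0, -2, 1) [-x clear] — {P1, P11, P12, P2, P3, P5, P6, P7, P8, P9}

P12; P5; P3; P11; P7; P1; P9; P6; P8; P2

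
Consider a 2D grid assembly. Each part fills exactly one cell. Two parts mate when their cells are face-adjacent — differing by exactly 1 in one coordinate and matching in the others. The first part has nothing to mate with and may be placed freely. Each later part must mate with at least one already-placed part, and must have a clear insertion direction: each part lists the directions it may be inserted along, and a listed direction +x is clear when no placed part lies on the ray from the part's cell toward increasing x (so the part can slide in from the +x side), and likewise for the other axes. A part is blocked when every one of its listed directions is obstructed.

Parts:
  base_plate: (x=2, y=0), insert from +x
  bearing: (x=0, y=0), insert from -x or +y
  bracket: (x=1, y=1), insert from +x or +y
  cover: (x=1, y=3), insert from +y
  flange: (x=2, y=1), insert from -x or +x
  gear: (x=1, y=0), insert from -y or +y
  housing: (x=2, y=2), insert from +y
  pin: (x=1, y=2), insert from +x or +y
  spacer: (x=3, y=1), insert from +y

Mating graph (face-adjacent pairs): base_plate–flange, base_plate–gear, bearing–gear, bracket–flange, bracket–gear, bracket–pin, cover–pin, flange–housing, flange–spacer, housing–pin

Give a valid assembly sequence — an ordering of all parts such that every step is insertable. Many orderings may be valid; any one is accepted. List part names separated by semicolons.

1. cover@(1, 3) [+y clear] — {cover}
2. pin@(1, 2) [+x clear] — {cover, pin}
3. bracket@(1, 1) [+x clear] — {bracket, cover, pin}
4. housing@(2, 2) [+y clear] — {bracket, cover, housing, pin}
5. flange@(2, 1) [+x clear] — {bracket, cover, flange, housing, pin}
6. base_plate@(2, 0) [+x clear] — {base_plate, bracket, cover, flange, housing, pin}
7. spacer@(3, 1) [+y clear] — {base_plate, bracket, cover, flange, housing, pin, spacer}
8. gear@(1, 0) [-y clear] — {base_plate, bracket, cover, flange, gear, housing, pin, spacer}
9. bearing@(0, 0) [-x clear] — {base_plate, bearing, bracket, cover, flange, gear, housing, pin, spacer}

cover; pin; bracket; housing; flange; base_plate; spacer; gear; bearing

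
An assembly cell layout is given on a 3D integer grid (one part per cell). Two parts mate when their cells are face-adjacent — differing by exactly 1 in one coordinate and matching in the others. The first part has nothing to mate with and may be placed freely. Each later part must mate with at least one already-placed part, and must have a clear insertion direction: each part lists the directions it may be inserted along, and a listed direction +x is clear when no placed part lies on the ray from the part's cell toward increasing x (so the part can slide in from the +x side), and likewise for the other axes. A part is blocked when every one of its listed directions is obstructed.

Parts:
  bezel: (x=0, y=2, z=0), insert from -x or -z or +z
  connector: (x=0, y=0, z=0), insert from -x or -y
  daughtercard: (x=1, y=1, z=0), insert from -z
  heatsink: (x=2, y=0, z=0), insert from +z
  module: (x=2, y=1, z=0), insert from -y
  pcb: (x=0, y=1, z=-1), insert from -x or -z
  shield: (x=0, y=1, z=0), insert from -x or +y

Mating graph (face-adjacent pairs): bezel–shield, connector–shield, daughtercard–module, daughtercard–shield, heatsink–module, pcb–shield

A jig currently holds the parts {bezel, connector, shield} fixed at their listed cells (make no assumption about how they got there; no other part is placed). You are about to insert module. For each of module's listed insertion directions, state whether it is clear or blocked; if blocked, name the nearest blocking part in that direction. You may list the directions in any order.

-y: clear

-y: ray from module(2, 1, 0) has no placed part ⇒ clear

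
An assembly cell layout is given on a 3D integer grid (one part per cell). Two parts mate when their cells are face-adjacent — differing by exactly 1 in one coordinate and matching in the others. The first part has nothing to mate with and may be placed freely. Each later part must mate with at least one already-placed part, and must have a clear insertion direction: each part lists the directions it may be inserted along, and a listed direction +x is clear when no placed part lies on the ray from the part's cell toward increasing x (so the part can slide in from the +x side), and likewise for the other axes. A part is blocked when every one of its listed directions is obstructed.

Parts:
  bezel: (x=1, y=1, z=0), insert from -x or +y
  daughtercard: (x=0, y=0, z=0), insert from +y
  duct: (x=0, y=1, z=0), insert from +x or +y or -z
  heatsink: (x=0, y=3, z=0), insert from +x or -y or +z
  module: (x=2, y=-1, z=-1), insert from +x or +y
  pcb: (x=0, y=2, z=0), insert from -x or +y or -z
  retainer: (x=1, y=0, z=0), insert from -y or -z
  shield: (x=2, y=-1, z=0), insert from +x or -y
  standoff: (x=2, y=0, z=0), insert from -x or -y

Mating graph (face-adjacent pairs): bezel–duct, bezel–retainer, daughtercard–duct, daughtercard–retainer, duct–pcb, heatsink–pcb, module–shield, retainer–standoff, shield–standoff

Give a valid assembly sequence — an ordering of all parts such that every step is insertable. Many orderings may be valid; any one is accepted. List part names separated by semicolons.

daughtercard; duct; bezel; pcb; heatsink; retainer; standoff; shield; module

1. daughtercard@(0, 0, 0) [+y clear] — {daughtercard}
2. duct@(0, 1, 0) [+x clear] — {daughtercard, duct}
3. bezel@(1, 1, 0) [+y clear] — {bezel, daughtercard, duct}
4. pcb@(0, 2, 0) [-x clear] — {bezel, daughtercard, duct, pcb}
5. heatsink@(0, 3, 0) [+x clear] — {bezel, daughtercard, duct, heatsink, pcb}
6. retainer@(1, 0, 0) [-y clear] — {bezel, daughtercard, duct, heatsink, pcb, retainer}
7. standoff@(2, 0, 0) [-y clear] — {bezel, daughtercard, duct, heatsink, pcb, retainer, standoff}
8. shield@(2, -1, 0) [+x clear] — {bezel, daughtercard, duct, heatsink, pcb, retainer, shield, standoff}
9. module@(2, -1, -1) [+x clear] — {bezel, daughtercard, duct, heatsink, module, pcb, retainer, shield, standoff}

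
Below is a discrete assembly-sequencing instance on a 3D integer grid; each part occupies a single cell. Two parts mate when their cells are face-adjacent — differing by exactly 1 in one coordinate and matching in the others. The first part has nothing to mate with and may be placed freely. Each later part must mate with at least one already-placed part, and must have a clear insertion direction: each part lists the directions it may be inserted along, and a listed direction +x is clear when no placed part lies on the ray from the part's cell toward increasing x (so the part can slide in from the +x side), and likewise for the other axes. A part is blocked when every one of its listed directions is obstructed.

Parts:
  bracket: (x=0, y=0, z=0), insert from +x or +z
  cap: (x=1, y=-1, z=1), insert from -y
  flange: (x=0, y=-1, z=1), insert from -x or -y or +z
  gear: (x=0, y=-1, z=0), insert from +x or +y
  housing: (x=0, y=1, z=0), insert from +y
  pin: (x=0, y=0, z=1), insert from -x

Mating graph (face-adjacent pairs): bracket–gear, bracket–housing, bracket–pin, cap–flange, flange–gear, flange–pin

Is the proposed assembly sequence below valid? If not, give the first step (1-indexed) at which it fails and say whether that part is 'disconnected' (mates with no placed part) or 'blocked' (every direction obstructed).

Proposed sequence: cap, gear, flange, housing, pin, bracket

1. cap@(1, -1, 1) [-y clear] — {cap}
2. gear@(0, -1, 0) — no placed neighbour ⇒ disconnected

Invalid at step 2 (disconnected)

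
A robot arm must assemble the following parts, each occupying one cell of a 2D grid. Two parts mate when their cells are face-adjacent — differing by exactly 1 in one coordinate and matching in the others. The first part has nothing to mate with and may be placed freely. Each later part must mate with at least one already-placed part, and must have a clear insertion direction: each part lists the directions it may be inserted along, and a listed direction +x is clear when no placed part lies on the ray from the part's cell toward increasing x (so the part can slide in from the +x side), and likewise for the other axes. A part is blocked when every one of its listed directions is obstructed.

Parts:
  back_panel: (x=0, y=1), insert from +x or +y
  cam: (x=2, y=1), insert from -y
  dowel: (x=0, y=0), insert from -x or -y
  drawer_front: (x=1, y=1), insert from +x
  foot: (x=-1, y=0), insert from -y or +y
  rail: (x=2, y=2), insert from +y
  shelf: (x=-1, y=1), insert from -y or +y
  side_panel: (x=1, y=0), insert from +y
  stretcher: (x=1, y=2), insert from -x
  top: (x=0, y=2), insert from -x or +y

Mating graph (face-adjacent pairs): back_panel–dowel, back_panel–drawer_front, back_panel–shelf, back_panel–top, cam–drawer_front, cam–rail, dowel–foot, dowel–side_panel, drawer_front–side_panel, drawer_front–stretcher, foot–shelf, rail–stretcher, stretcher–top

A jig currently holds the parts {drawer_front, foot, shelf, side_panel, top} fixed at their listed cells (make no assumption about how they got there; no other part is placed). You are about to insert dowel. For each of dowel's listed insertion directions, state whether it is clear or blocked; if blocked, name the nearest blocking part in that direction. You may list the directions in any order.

-x: blocked by foot; -y: clear

-x: nearest on ray is foot@(-1, 0) ⇒ blocked
-y: ray from dowel(0, 0) has no placed part ⇒ clear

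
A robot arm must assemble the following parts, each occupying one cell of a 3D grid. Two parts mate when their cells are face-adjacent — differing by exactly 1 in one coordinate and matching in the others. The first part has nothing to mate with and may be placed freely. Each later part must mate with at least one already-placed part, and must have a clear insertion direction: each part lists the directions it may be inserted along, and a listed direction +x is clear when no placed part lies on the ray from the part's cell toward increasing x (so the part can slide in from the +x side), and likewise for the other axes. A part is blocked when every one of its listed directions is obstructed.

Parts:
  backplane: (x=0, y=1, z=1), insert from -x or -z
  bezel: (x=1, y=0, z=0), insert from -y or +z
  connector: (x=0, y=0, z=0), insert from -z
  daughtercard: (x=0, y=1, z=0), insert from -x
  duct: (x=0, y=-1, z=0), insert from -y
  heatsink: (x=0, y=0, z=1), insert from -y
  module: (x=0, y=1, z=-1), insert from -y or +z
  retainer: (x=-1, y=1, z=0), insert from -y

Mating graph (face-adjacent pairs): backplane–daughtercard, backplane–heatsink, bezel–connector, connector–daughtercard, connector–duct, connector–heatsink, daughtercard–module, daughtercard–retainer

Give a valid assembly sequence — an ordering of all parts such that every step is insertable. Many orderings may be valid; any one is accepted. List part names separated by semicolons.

connector; bezel; heatsink; daughtercard; retainer; module; duct; backplane

1. connector@(0, 0, 0) [-z clear] — {connector}
2. bezel@(1, 0, 0) [-y clear] — {bezel, connector}
3. heatsink@(0, 0, 1) [-y clear] — {bezel, connector, heatsink}
4. daughtercard@(0, 1, 0) [-x clear] — {bezel, connector, daughtercard, heatsink}
5. retainer@(-1, 1, 0) [-y clear] — {bezel, connector, daughtercard, heatsink, retainer}
6. module@(0, 1, -1) [-y clear] — {bezel, connector, daughtercard, heatsink, module, retainer}
7. duct@(0, -1, 0) [-y clear] — {bezel, connector, daughtercard, duct, heatsink, module, retainer}
8. backplane@(0, 1, 1) [-x clear] — {backplane, bezel, connector, daughtercard, duct, heatsink, module, retainer}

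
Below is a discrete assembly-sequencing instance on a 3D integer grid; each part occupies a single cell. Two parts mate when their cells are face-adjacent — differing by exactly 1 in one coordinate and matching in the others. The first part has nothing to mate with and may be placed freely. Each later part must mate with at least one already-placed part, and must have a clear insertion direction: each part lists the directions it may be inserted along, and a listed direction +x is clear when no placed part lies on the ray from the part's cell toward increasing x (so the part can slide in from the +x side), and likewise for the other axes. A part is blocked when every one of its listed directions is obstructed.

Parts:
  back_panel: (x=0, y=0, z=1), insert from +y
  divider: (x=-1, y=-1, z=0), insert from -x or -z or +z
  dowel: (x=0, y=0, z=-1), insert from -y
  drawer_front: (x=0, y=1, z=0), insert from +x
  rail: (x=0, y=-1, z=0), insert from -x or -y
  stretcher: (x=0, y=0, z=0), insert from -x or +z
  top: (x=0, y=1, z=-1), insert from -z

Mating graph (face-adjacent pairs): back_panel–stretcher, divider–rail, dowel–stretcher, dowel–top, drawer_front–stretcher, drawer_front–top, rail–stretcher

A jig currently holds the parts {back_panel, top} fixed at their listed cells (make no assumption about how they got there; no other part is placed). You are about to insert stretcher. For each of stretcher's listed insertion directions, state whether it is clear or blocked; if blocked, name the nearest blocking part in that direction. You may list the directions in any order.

+z: blocked by back_panel; -x: clear

-x: ray from stretcher(0, 0, 0) has no placed part ⇒ clear
+z: nearest on ray is back_panel@(0, 0, 1) ⇒ blocked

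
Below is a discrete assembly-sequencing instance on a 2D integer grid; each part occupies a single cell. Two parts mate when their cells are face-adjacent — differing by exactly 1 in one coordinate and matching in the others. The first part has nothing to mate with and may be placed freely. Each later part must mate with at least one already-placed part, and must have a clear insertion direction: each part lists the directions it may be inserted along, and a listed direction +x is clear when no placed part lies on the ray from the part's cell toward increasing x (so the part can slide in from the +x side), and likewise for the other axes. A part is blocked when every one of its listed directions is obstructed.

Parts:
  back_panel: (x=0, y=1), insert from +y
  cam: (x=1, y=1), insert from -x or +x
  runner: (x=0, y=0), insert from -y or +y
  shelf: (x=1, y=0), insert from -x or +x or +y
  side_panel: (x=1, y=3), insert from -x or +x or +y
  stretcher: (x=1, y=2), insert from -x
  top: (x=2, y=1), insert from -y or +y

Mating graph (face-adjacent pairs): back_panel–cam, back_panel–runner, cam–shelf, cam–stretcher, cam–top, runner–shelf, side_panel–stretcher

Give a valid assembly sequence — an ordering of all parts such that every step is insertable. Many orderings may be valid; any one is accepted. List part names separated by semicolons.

1. stretcher@(1, 2) [-x clear] — {stretcher}
2. side_panel@(1, 3) [-x clear] — {side_panel, stretcher}
3. cam@(1, 1) [-x clear] — {cam, side_panel, stretcher}
4. back_panel@(0, 1) [+y clear] — {back_panel, cam, side_panel, stretcher}
5. runner@(0, 0) [-y clear] — {back_panel, cam, runner, side_panel, stretcher}
6. shelf@(1, 0) [+x clear] — {back_panel, cam, runner, shelf, side_panel, stretcher}
7. top@(2, 1) [-y clear] — {back_panel, cam, runner, shelf, side_panel, stretcher, top}

stretcher; side_panel; cam; back_panel; runner; shelf; top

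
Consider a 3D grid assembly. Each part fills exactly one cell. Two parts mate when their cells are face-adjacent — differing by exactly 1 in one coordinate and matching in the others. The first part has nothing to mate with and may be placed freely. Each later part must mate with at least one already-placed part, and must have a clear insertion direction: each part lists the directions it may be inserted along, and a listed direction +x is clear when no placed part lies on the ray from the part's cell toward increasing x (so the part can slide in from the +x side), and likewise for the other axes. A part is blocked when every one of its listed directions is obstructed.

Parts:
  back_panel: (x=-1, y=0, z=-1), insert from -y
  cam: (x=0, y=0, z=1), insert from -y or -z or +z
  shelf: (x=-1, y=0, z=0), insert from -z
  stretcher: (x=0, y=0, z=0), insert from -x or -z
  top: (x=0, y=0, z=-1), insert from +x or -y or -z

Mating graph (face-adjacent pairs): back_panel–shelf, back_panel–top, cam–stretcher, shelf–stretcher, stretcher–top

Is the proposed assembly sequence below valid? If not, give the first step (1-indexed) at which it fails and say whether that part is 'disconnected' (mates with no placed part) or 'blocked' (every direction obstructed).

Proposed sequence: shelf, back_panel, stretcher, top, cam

1. shelf@(-1, 0, 0) [-z clear] — {shelf}
2. back_panel@(-1, 0, -1) [-y clear] — {back_panel, shelf}
3. stretcher@(0, 0, 0) [-z clear] — {back_panel, shelf, stretcher}
4. top@(0, 0, -1) [+x clear] — {back_panel, shelf, stretcher, top}
5. cam@(0, 0, 1) [-y clear] — {back_panel, cam, shelf, stretcher, top}

Valid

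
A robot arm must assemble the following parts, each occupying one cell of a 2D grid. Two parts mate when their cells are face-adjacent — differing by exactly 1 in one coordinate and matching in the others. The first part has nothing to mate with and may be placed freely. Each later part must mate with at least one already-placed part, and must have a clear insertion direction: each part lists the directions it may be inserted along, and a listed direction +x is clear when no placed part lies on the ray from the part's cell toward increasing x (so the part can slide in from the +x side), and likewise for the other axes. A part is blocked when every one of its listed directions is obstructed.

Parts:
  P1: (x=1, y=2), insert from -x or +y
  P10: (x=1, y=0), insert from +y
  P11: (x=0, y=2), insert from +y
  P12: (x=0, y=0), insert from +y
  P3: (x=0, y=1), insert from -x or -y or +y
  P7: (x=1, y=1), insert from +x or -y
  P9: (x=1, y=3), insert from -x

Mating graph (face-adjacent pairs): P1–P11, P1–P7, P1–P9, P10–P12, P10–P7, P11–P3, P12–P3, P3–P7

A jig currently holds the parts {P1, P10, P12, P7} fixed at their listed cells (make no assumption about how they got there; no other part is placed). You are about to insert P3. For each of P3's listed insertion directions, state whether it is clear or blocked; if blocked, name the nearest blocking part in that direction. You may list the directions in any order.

-x: ray from P3(0, 1) has no placed part ⇒ clear
-y: nearest on ray is P12@(0, 0) ⇒ blocked
+y: ray from P3(0, 1) has no placed part ⇒ clear

+y: clear; -x: clear; -y: blocked by P12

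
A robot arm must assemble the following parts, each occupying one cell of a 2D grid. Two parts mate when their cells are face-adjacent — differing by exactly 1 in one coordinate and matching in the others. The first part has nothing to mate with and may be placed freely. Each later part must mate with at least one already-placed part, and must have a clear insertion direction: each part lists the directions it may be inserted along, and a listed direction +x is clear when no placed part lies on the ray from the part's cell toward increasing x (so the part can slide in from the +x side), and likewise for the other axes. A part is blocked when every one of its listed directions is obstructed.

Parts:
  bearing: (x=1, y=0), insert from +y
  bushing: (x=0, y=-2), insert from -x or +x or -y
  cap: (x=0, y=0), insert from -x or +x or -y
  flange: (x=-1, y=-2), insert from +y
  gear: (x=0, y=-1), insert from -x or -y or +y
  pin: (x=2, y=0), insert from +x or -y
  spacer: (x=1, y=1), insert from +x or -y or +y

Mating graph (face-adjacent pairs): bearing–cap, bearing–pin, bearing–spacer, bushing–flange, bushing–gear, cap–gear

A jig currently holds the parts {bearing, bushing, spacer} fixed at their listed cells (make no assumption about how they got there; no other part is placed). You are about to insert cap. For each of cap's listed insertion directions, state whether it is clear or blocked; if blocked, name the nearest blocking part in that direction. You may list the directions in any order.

+x: blocked by bearing; -x: clear; -y: blocked by bushing

-x: ray from cap(0, 0) has no placed part ⇒ clear
+x: nearest on ray is bearing@(1, 0) ⇒ blocked
-y: nearest on ray is bushing@(0, -2) ⇒ blocked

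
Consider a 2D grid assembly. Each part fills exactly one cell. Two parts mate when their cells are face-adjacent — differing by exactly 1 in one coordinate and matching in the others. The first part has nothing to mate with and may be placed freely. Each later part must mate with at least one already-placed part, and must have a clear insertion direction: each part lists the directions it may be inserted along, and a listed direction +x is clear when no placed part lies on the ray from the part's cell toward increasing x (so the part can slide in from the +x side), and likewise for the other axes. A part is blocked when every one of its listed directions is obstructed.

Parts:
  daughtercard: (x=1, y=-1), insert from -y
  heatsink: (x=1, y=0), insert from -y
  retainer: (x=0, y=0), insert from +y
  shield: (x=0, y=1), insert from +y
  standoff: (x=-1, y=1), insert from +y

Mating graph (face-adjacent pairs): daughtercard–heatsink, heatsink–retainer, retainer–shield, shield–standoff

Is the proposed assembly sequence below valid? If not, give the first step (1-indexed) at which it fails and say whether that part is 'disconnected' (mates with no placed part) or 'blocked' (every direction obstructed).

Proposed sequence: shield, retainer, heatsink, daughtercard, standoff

1. shield@(0, 1) [+y clear] — {shield}
2. retainer@(0, 0) — +y all obstructed ⇒ blocked

Invalid at step 2 (blocked)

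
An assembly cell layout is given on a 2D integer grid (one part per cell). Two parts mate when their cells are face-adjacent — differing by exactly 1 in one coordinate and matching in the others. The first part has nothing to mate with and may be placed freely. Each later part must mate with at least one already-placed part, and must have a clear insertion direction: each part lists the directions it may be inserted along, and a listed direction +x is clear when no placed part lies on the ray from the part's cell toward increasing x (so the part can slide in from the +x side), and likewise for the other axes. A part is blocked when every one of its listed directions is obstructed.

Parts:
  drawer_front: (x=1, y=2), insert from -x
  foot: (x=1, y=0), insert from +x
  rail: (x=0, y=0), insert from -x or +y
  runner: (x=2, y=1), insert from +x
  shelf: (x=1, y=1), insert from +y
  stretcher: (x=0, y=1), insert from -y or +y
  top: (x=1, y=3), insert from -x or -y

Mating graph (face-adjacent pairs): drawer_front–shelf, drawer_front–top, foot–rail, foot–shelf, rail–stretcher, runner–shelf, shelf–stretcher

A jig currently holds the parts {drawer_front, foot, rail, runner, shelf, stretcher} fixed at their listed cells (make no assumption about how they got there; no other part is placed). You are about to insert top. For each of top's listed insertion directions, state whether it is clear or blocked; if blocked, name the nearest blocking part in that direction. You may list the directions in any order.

-x: clear; -y: blocked by drawer_front

-x: ray from top(1, 3) has no placed part ⇒ clear
-y: nearest on ray is drawer_front@(1, 2) ⇒ blocked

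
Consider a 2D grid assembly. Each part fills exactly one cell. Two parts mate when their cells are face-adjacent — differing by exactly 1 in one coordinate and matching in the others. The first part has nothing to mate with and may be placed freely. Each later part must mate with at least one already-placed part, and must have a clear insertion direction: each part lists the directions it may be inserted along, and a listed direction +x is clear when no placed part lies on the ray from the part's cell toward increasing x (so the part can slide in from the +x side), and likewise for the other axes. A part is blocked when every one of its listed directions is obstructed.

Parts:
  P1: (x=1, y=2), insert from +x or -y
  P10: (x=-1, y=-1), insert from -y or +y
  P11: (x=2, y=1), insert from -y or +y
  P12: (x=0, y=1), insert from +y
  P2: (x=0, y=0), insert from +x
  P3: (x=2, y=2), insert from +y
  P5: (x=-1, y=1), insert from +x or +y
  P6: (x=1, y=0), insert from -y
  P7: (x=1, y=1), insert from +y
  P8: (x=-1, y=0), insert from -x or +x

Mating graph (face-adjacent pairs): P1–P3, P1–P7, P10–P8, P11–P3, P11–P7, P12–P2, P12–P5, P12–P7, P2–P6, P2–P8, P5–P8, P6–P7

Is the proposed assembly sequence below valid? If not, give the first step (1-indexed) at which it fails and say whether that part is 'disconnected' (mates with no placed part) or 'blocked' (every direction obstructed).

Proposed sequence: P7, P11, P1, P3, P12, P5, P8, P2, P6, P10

1. P7@(1, 1) [+y clear] — {P7}
2. P11@(2, 1) [-y clear] — {P11, P7}
3. P1@(1, 2) [+x clear] — {P1, P11, P7}
4. P3@(2, 2) [+y clear] — {P1, P11, P3, P7}
5. P12@(0, 1) [+y clear] — {P1, P11, P12, P3, P7}
6. P5@(-1, 1) [+y clear] — {P1, P11, P12, P3, P5, P7}
7. P8@(-1, 0) [-x clear] — {P1, P11, P12, P3, P5, P7, P8}
8. P2@(0, 0) [+x clear] — {P1, P11, P12, P2, P3, P5, P7, P8}
9. P6@(1, 0) [-y clear] — {P1, P11, P12, P2, P3, P5, P6, P7, P8}
10. P10@(-1, -1) [-y clear] — {P1, P10, P11, P12, P2, P3, P5, P6, P7, P8}

Valid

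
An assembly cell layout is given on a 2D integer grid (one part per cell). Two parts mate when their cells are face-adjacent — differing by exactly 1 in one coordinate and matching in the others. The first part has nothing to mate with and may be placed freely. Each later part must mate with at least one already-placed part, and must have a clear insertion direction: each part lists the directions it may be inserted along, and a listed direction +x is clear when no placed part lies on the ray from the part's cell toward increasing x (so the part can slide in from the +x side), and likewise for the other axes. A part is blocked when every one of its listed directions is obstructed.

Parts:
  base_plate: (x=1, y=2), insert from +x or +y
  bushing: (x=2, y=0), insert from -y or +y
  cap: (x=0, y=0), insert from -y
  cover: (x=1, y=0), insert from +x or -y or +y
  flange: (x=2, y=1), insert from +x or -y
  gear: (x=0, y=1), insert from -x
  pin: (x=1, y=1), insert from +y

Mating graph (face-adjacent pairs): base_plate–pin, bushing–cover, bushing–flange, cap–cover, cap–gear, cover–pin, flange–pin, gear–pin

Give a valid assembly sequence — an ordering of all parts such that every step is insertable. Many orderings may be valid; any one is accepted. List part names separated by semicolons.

gear; pin; cap; flange; bushing; base_plate; cover

1. gear@(0, 1) [-x clear] — {gear}
2. pin@(1, 1) [+y clear] — {gear, pin}
3. cap@(0, 0) [-y clear] — {cap, gear, pin}
4. flange@(2, 1) [+x clear] — {cap, flange, gear, pin}
5. bushing@(2, 0) [-y clear] — {bushing, cap, flange, gear, pin}
6. base_plate@(1, 2) [+x clear] — {base_plate, bushing, cap, flange, gear, pin}
7. cover@(1, 0) [-y clear] — {base_plate, bushing, cap, cover, flange, gear, pin}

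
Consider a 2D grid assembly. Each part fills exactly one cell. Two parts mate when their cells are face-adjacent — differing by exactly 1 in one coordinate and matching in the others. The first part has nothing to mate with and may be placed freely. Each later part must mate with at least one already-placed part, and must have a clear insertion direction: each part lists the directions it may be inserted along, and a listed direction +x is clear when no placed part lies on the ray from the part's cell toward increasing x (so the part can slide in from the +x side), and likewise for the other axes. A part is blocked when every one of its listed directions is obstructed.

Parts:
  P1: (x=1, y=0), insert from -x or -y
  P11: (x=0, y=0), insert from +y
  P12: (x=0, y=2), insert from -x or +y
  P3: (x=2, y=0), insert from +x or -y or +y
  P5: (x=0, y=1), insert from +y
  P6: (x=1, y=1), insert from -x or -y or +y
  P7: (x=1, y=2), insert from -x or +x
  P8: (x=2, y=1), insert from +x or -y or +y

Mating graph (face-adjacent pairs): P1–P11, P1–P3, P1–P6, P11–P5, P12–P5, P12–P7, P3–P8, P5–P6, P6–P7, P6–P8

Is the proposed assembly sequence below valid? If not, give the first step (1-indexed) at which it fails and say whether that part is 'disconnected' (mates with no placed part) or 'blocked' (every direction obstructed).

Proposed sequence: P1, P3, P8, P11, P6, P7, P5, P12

1. P1@(1, 0) [-x clear] — {P1}
2. P3@(2, 0) [+x clear] — {P1, P3}
3. P8@(2, 1) [+x clear] — {P1, P3, P8}
4. P11@(0, 0) [+y clear] — {P1, P11, P3, P8}
5. P6@(1, 1) [-x clear] — {P1, P11, P3, P6, P8}
6. P7@(1, 2) [-x clear] — {P1, P11, P3, P6, P7, P8}
7. P5@(0, 1) [+y clear] — {P1, P11, P3, P5, P6, P7, P8}
8. P12@(0, 2) [-x clear] — {P1, P11, P12, P3, P5, P6, P7, P8}

Valid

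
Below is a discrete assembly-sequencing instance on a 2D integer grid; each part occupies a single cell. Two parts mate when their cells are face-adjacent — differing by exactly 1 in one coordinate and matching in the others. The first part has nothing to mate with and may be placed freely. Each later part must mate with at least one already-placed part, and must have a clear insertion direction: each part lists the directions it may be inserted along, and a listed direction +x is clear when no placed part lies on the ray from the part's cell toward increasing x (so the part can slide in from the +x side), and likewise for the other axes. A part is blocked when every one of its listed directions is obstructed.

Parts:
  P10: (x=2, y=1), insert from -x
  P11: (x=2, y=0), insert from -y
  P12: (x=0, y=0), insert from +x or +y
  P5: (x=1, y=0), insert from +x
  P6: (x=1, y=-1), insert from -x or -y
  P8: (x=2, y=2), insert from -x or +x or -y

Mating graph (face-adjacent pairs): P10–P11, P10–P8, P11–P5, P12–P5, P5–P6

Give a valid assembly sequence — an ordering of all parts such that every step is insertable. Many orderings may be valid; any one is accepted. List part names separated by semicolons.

P12; P5; P6; P11; P10; P8

1. P12@(0, 0) [+x clear] — {P12}
2. P5@(1, 0) [+x clear] — {P12, P5}
3. P6@(1, -1) [-x clear] — {P12, P5, P6}
4. P11@(2, 0) [-y clear] — {P11, P12, P5, P6}
5. P10@(2, 1) [-x clear] — {P10, P11, P12, P5, P6}
6. P8@(2, 2) [-x clear] — {P10, P11, P12, P5, P6, P8}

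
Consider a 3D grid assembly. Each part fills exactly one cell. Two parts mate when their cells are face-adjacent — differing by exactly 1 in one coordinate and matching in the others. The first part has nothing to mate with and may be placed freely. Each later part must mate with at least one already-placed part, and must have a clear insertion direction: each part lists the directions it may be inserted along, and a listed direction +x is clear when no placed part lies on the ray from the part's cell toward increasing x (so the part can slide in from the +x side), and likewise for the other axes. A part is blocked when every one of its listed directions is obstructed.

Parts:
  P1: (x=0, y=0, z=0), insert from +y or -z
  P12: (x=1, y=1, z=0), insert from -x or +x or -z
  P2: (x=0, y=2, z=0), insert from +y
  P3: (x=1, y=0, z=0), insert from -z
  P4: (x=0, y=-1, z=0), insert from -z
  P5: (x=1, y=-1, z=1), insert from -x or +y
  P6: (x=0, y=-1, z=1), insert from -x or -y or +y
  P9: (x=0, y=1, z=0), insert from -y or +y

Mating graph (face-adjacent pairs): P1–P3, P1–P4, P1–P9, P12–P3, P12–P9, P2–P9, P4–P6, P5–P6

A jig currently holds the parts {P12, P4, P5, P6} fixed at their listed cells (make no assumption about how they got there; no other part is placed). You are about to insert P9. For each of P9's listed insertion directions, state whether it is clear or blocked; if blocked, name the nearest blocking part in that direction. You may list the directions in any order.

+y: clear; -y: blocked by P4

-y: nearest on ray is P4@(0, -1, 0) ⇒ blocked
+y: ray from P9(0, 1, 0) has no placed part ⇒ clear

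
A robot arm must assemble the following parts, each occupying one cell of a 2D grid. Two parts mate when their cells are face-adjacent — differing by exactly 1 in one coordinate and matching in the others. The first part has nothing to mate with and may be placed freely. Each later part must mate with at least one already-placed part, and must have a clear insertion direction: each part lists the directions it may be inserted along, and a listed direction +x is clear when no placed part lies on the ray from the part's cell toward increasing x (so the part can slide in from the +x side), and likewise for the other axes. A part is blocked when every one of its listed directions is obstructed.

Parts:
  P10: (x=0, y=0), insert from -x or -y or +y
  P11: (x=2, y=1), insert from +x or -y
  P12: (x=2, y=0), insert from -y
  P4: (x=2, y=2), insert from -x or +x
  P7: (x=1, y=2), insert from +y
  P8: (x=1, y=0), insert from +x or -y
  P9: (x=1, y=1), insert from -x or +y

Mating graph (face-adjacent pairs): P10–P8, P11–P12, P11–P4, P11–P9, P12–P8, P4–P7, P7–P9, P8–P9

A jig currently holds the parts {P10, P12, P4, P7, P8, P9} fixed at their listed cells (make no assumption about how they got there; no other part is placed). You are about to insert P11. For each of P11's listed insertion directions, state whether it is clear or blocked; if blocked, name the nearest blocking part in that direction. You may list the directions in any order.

+x: ray from P11(2, 1) has no placed part ⇒ clear
-y: nearest on ray is P12@(2, 0) ⇒ blocked

+x: clear; -y: blocked by P12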